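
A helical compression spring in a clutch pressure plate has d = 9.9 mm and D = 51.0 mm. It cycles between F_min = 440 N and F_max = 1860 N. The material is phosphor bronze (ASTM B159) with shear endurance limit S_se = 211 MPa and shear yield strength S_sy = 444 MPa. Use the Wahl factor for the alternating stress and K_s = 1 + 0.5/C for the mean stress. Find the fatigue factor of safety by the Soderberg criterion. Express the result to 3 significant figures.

C = D/d = 51.0/9.9 = 5.1515; K_W = (4C−1)/(4C−4)+0.615/C = 1.3000; K_s = 1+0.5/C = 1.0971
F_a = (F_max−F_min)/2 = 710 N; F_m = (F_max+F_min)/2 = 1150 N
τ_a = K_W·8F_aD/(πd³) = 1.3000 × 95.031 = 123.54 MPa
τ_m = K_s·8F_mD/(πd³) = 1.0971 × 153.92 = 168.86 MPa
Soderberg: 1/n_f = τ_a/S_se + τ_m/S_sy = 123.54/211 + 168.86/444 = 0.58551 + 0.38032 = 0.96583
n_f = 1/0.96583 = 1.035

1.04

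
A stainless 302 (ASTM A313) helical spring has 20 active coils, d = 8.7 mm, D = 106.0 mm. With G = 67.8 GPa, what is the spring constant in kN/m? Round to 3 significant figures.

k = Gd⁴/(8D³N_a) = (67.8×10³ × 8.7⁴) / (8 × 106.0³ × 20)
  = 3.88425e+08 / 1.90563e+08 = 2.0383 N/mm

2.04 kN/m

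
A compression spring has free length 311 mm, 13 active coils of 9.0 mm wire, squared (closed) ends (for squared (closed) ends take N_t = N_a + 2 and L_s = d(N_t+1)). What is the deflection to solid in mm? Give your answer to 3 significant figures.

N_t = 15; L_s = 9.0·16 = 144 mm
δ_solid = L₀ − L_s = 311 − 144 = 167 mm

167 mm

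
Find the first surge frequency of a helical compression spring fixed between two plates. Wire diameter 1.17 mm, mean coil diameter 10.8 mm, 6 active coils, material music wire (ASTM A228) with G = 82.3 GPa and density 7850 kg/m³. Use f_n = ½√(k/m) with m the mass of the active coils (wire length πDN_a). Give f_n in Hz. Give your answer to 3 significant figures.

k = Gd⁴/(8D³N_a) = (82.3×10³)(1.17⁴)/(8·10.8³·6) = 2.5505 N/mm = 2550.5 N/m
Wire length L = πDN_a = π·10.8·6 = 203.58 mm
m = ρ·(πd²/4)·L = 7850 × 1.0751×10⁻⁶ m² × 0.20358 m = 0.0017181 kg
f_n = ½√(k/m) = 0.5·√(2550.5/0.0017181) = 0.5·√(1.4845e+06) = 609.2 Hz

609 Hz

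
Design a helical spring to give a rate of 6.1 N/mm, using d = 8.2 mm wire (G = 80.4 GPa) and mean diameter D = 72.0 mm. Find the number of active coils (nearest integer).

20

N_a = Gd⁴/(8D³k) = (80.4×10³ × 8.2⁴)/(8 × 72.0³ × 6.1)
    = 3.63506e+08 / 1.82145e+07 = 19.96 → 20 coils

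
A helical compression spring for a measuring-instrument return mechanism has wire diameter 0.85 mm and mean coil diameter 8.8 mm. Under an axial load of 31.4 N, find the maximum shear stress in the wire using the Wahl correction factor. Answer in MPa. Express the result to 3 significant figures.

1310 MPa

Spring index C = D/d = 8.8/0.85 = 10.3529
K_W = (4C−1)/(4C−4) + 0.615/C = 40.412/37.412 + 0.0594 = 1.1396
τ₀ = 8FD/(πd³) = 8·31.4·8.8/(π·0.85³) = 2210.56/1.9293 = 1145.8 MPa
τ_max = K·τ₀ = 1.1396 × 1145.8 = 1305.7 MPa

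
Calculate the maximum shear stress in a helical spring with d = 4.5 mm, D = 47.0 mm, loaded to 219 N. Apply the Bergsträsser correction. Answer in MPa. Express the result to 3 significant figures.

325 MPa

Spring index C = D/d = 47.0/4.5 = 10.4444
K_B = (4C+2)/(4C−3) = 43.778/38.778 = 1.1289
τ₀ = 8FD/(πd³) = 8·219·47.0/(π·4.5³) = 82344/286.28 = 287.64 MPa
τ_max = K·τ₀ = 1.1289 × 287.64 = 324.72 MPa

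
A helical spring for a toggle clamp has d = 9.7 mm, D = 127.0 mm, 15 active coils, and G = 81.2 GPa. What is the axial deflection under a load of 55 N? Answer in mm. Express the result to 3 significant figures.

18.8 mm

k = Gd⁴/(8D³N_a) = (81.2×10³)(9.7⁴)/(8·127.0³·15) = 2.9245 N/mm
δ = F/k = 55 / 2.9245 = 18.807 mm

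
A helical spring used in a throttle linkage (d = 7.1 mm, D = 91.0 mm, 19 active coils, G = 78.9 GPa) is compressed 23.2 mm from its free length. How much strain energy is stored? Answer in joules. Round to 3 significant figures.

0.471 J

k = Gd⁴/(8D³N_a) = (78.9×10³)(7.1⁴)/(8·91.0³·19) = 1.7504 N/mm
U = ½kδ² = 0.5 × 1.7504 × 23.2² = 471.07 N·mm = 0.47107 J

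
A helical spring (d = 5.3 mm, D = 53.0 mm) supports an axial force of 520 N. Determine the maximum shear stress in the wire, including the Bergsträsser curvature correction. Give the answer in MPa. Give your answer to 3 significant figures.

535 MPa

Spring index C = D/d = 53.0/5.3 = 10.0000
K_B = (4C+2)/(4C−3) = 42.000/37.000 = 1.1351
τ₀ = 8FD/(πd³) = 8·520·53.0/(π·5.3³) = 220480/467.71 = 471.4 MPa
τ_max = K·τ₀ = 1.1351 × 471.4 = 535.11 MPa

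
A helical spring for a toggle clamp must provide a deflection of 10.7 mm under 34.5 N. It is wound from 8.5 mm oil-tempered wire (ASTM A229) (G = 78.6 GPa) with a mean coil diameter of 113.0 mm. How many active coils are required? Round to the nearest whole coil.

Required rate k = F/δ = 34.5/10.7 = 3.2243 N/mm
N_a = Gd⁴/(8D³k) = (78.6×10³ × 8.5⁴)/(8 × 113.0³ × 3.2243)
    = 4.10297e+08 / 3.72187e+07 = 11.02 → 11 coils

11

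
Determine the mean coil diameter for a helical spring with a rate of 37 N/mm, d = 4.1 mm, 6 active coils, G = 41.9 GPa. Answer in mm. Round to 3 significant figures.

D = (Gd⁴/(8N_a·k))^(1/3) = (41.9×10³·4.1⁴/(8·6·37))^(1/3)
  = (6666.63)^(1/3) = 18.8207 mm

18.8 mm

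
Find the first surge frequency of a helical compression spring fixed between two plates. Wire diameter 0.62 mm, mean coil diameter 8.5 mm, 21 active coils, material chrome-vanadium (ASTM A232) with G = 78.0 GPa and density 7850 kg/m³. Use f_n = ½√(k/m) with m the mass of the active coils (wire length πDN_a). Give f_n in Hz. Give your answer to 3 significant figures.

145 Hz

k = Gd⁴/(8D³N_a) = (78.0×10³)(0.62⁴)/(8·8.5³·21) = 0.11171 N/mm = 111.71 N/m
Wire length L = πDN_a = π·8.5·21 = 560.77 mm
m = ρ·(πd²/4)·L = 7850 × 0.30191×10⁻⁶ m² × 0.56077 m = 0.001329 kg
f_n = ½√(k/m) = 0.5·√(111.71/0.001329) = 0.5·√(84055) = 144.96 Hz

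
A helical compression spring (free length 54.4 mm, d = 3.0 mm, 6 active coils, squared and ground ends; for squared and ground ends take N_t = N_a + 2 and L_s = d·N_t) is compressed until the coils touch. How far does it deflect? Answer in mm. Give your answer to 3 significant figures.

30.4 mm

N_t = 8; L_s = 3.0·8 = 24 mm
δ_solid = L₀ − L_s = 54.4 − 24 = 30.4 mm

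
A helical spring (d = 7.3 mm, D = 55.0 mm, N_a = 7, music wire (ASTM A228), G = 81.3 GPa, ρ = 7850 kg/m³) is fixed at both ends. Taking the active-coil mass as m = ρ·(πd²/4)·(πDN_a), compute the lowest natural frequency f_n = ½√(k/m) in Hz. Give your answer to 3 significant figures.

k = Gd⁴/(8D³N_a) = (81.3×10³)(7.3⁴)/(8·55.0³·7) = 24.78 N/mm = 24780 N/m
Wire length L = πDN_a = π·55.0·7 = 1209.5 mm
m = ρ·(πd²/4)·L = 7850 × 41.854×10⁻⁶ m² × 1.2095 m = 0.39739 kg
f_n = ½√(k/m) = 0.5·√(24780/0.39739) = 0.5·√(62358) = 124.86 Hz

125 Hz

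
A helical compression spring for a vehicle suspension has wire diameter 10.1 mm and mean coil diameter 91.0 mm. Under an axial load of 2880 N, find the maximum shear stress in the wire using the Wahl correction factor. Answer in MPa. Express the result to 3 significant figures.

Spring index C = D/d = 91.0/10.1 = 9.0099
K_W = (4C−1)/(4C−4) + 0.615/C = 35.040/32.040 + 0.0683 = 1.1619
τ₀ = 8FD/(πd³) = 8·2880·91.0/(π·10.1³) = 2.09664e+06/3236.8 = 647.75 MPa
τ_max = K·τ₀ = 1.1619 × 647.75 = 752.62 MPa

753 MPa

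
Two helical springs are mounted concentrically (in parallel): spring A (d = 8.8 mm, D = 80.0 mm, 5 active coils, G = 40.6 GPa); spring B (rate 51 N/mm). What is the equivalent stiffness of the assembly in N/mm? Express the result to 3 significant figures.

62.9 N/mm

k_A = Gd⁴/(8D³N_a) = (40.6×10³)(8.8⁴)/(8·80.0³·5) = 11.888 N/mm
Parallel: k_eq = 11.888 + 51 = 62.888 N/mm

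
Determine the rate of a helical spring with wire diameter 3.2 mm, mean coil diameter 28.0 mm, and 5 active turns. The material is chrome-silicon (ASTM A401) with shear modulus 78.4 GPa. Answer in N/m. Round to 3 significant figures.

k = Gd⁴/(8D³N_a) = (78.4×10³ × 3.2⁴) / (8 × 28.0³ × 5)
  = 8.22084e+06 / 878080 = 9.3623 N/mm = 9362.3 N/m

9360 N/m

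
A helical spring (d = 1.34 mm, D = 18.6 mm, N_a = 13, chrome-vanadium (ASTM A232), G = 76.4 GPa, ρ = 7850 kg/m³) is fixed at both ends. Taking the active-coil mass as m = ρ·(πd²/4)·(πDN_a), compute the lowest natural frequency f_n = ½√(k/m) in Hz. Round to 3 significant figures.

105 Hz

k = Gd⁴/(8D³N_a) = (76.4×10³)(1.34⁴)/(8·18.6³·13) = 0.36808 N/mm = 368.08 N/m
Wire length L = πDN_a = π·18.6·13 = 759.64 mm
m = ρ·(πd²/4)·L = 7850 × 1.4103×10⁻⁶ m² × 0.75964 m = 0.0084096 kg
f_n = ½√(k/m) = 0.5·√(368.08/0.0084096) = 0.5·√(43769) = 104.61 Hz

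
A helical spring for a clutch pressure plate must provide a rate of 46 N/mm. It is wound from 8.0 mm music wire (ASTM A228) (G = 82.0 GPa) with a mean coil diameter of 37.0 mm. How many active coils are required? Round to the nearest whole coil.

N_a = Gd⁴/(8D³k) = (82.0×10³ × 8.0⁴)/(8 × 37.0³ × 46)
    = 3.35872e+08 / 1.86403e+07 = 18.02 → 18 coils

18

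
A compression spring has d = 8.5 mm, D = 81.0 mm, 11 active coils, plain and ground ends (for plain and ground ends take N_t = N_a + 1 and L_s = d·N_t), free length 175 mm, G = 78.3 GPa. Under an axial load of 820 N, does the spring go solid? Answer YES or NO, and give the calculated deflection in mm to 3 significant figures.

k = Gd⁴/(8D³N_a) = (78.3×10³)(8.5⁴)/(8·81.0³·11) = 8.7398 N/mm
N_t = 12; L_s = 8.5·12 = 102 mm; δ_solid = L₀ − L_s = 175 − 102 = 73 mm
δ = F/k = 820/8.7398 = 93.824 mm
δ ≥ δ_solid → spring goes solid

YES, δ = 93.8 mm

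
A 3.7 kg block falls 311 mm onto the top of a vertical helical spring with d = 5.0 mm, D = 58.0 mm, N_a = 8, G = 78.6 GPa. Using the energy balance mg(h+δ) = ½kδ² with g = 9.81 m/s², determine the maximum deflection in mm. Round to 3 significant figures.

k = Gd⁴/(8D³N_a) = (78.6×10³)(5.0⁴)/(8·58.0³·8) = 3.934 N/mm
W = mg = 3.7 × 9.81 = 36.297 N
½kδ² − Wδ − Wh = 0 → δ = (W + √(W² + 2kWh))/k
δ = (36.297 + √(1317.5 + 88817.7))/3.934 = (36.297 + 300.23)/3.934 = 85.541 mm

85.5 mm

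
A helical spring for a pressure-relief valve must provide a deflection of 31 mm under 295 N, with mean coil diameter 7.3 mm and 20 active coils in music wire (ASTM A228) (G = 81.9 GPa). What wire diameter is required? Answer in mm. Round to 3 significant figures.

1.64 mm

Required rate k = F/δ = 295/31 = 9.5161 N/mm
d = (8D³N_a·k / G)^(1/4) = (8·7.3³·20·9.5161 / (81.9×10³))^0.25
  = (7.2321)^0.25 = 1.6399 mm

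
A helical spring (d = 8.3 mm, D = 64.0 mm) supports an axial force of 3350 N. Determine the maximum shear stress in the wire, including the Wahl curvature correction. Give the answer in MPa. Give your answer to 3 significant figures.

Spring index C = D/d = 64.0/8.3 = 7.7108
K_W = (4C−1)/(4C−4) + 0.615/C = 29.843/26.843 + 0.0798 = 1.1915
τ₀ = 8FD/(πd³) = 8·3350·64.0/(π·8.3³) = 1.7152e+06/1796.3 = 954.84 MPa
τ_max = K·τ₀ = 1.1915 × 954.84 = 1137.7 MPa

1140 MPa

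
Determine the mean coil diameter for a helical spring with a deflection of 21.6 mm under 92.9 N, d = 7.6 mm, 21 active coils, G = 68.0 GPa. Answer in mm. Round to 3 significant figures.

68.0 mm

Required rate k = F/δ = 92.9/21.6 = 4.3009 N/mm
D = (Gd⁴/(8N_a·k))^(1/3) = (68.0×10³·7.6⁴/(8·21·4.3009))^(1/3)
  = (313973)^(1/3) = 67.9669 mm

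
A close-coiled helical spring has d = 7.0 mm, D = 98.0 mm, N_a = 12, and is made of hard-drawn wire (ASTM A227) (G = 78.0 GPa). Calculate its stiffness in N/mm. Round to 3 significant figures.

2.07 N/mm

k = Gd⁴/(8D³N_a) = (78.0×10³ × 7.0⁴) / (8 × 98.0³ × 12)
  = 1.87278e+08 / 9.03544e+07 = 2.0727 N/mm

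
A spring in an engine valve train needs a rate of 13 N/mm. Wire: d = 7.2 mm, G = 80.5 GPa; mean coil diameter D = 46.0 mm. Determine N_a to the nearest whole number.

N_a = Gd⁴/(8D³k) = (80.5×10³ × 7.2⁴)/(8 × 46.0³ × 13)
    = 2.16335e+08 / 1.01229e+07 = 21.37 → 21 coils

21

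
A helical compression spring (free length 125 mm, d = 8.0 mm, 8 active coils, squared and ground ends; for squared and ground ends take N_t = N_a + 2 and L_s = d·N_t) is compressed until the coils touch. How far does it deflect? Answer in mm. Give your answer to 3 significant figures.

N_t = 10; L_s = 8.0·10 = 80 mm
δ_solid = L₀ − L_s = 125 − 80 = 45 mm

45.0 mm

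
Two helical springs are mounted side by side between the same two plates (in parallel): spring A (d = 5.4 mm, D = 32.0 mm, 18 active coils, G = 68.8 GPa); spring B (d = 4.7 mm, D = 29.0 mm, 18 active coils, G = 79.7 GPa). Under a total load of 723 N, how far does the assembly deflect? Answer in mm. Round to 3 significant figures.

k_A = Gd⁴/(8D³N_a) = (68.8×10³)(5.4⁴)/(8·32.0³·18) = 12.398 N/mm
k_B = Gd⁴/(8D³N_a) = (79.7×10³)(4.7⁴)/(8·29.0³·18) = 11.074 N/mm
Parallel: k_eq = 12.398 + 11.074 = 23.472 N/mm
δ = F/k_eq = 723/23.472 = 30.803 mm

30.8 mm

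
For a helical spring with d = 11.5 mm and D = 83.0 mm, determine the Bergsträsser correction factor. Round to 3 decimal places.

C = D/d = 83.0/11.5 = 7.2174
K_B = (4C+2)/(4C−3) = 30.870/25.870 = 1.1933

1.193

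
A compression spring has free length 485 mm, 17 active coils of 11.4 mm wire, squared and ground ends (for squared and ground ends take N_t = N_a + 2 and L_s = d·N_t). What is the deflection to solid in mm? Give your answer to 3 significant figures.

N_t = 19; L_s = 11.4·19 = 216.6 mm
δ_solid = L₀ − L_s = 485 − 216.6 = 268.4 mm

268 mm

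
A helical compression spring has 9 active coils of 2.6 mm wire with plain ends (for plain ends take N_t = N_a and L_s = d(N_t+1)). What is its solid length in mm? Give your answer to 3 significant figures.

plain ends: N_t = N_a = 9
L_s = d·(N_t+1) = 2.6 × 10 = 26 mm

26.0 mm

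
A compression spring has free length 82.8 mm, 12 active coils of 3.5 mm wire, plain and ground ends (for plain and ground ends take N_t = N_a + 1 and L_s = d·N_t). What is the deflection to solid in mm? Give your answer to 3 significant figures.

N_t = 13; L_s = 3.5·13 = 45.5 mm
δ_solid = L₀ − L_s = 82.8 − 45.5 = 37.3 mm

37.3 mm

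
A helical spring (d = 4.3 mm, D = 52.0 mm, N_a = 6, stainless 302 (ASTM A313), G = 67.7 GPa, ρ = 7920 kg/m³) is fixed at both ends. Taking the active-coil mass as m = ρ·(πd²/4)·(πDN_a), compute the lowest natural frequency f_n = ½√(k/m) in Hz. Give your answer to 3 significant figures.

k = Gd⁴/(8D³N_a) = (67.7×10³)(4.3⁴)/(8·52.0³·6) = 3.4293 N/mm = 3429.3 N/m
Wire length L = πDN_a = π·52.0·6 = 980.18 mm
m = ρ·(πd²/4)·L = 7920 × 14.522×10⁻⁶ m² × 0.98018 m = 0.11273 kg
f_n = ½√(k/m) = 0.5·√(3429.3/0.11273) = 0.5·√(30420) = 87.206 Hz

87.2 Hz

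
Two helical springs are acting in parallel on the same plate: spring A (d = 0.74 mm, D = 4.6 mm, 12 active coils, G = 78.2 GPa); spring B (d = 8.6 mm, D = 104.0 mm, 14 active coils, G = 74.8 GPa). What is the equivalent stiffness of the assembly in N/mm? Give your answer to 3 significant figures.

5.76 N/mm

k_A = Gd⁴/(8D³N_a) = (78.2×10³)(0.74⁴)/(8·4.6³·12) = 2.5095 N/mm
k_B = Gd⁴/(8D³N_a) = (74.8×10³)(8.6⁴)/(8·104.0³·14) = 3.2477 N/mm
Parallel: k_eq = 2.5095 + 3.2477 = 5.7572 N/mm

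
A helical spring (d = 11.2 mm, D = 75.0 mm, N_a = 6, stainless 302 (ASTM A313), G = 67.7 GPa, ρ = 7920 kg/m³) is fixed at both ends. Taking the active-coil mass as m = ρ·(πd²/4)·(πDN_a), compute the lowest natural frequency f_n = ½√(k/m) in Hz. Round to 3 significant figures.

k = Gd⁴/(8D³N_a) = (67.7×10³)(11.2⁴)/(8·75.0³·6) = 52.606 N/mm = 52606 N/m
Wire length L = πDN_a = π·75.0·6 = 1413.7 mm
m = ρ·(πd²/4)·L = 7920 × 98.52×10⁻⁶ m² × 1.4137 m = 1.1031 kg
f_n = ½√(k/m) = 0.5·√(52606/1.1031) = 0.5·√(47689) = 109.19 Hz

109 Hz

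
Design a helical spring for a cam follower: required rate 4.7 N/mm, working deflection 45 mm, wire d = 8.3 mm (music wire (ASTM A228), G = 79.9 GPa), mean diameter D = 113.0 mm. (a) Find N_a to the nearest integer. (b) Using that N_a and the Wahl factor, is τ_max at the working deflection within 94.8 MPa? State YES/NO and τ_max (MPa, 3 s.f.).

(a) 7 coils; (b) NO, τ_max = 117 MPa

N_a = Gd⁴/(8D³k) = (79.9×10³)(8.3⁴)/(8·113.0³·4.7) = 6.989 → N_a = 7
Actual rate k = Gd⁴/(8D³·7) = 4.6928 N/mm
Working load F = kδ = 4.6928·45 = 211.18 N
C = 113.0/8.3 = 13.6145; K_W = (4C−1)/(4C−4)+0.615/C = 1.1046
τ_max = K_W·8FD/(πd³) = 1.1046·106.28 = 117.39 MPa
τ_max > 94.8 MPa → exceeds allowable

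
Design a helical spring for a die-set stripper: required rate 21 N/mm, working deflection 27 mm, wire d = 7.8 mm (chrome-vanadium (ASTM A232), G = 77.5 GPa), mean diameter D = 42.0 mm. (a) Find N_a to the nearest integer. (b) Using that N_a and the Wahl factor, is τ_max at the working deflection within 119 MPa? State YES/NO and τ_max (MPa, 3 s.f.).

(a) 23 coils; (b) NO, τ_max = 165 MPa

N_a = Gd⁴/(8D³k) = (77.5×10³)(7.8⁴)/(8·42.0³·21) = 23.05 → N_a = 23
Actual rate k = Gd⁴/(8D³·23) = 21.043 N/mm
Working load F = kδ = 21.043·27 = 568.17 N
C = 42.0/7.8 = 5.3846; K_W = (4C−1)/(4C−4)+0.615/C = 1.2853
τ_max = K_W·8FD/(πd³) = 1.2853·128.05 = 164.58 MPa
τ_max > 119 MPa → exceeds allowable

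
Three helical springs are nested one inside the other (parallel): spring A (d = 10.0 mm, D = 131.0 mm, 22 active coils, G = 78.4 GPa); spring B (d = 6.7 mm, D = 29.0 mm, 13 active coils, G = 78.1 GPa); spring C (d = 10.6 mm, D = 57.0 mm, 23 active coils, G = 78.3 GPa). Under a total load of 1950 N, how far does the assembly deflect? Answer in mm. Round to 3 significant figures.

k_A = Gd⁴/(8D³N_a) = (78.4×10³)(10.0⁴)/(8·131.0³·22) = 1.9815 N/mm
k_B = Gd⁴/(8D³N_a) = (78.1×10³)(6.7⁴)/(8·29.0³·13) = 62.047 N/mm
k_C = Gd⁴/(8D³N_a) = (78.3×10³)(10.6⁴)/(8·57.0³·23) = 29.01 N/mm
Parallel: k_eq = 1.9815 + 62.047 + 29.01 = 93.038 N/mm
δ = F/k_eq = 1950/93.038 = 20.959 mm

21.0 mm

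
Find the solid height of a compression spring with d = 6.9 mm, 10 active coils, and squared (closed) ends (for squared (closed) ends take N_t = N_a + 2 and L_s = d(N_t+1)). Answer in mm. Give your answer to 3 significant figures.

squared (closed) ends: N_t = N_a + 2 = 10 + 2 = 12
L_s = d·(N_t+1) = 6.9 × 13 = 89.7 mm

89.7 mm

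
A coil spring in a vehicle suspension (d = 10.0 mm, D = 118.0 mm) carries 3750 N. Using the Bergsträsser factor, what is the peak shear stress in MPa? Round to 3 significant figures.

Spring index C = D/d = 118.0/10.0 = 11.8000
K_B = (4C+2)/(4C−3) = 49.200/44.200 = 1.1131
τ₀ = 8FD/(πd³) = 8·3750·118.0/(π·10.0³) = 3.54e+06/3141.6 = 1126.8 MPa
τ_max = K·τ₀ = 1.1131 × 1126.8 = 1254.3 MPa

1250 MPa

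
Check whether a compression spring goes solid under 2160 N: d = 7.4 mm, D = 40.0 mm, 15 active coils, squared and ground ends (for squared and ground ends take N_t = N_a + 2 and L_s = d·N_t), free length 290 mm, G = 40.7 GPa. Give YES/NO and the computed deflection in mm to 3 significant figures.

NO, δ = 136 mm

k = Gd⁴/(8D³N_a) = (40.7×10³)(7.4⁴)/(8·40.0³·15) = 15.891 N/mm
N_t = 17; L_s = 7.4·17 = 125.8 mm; δ_solid = L₀ − L_s = 290 − 125.8 = 164.2 mm
δ = F/k = 2160/15.891 = 135.92 mm
δ < δ_solid → spring does not go solid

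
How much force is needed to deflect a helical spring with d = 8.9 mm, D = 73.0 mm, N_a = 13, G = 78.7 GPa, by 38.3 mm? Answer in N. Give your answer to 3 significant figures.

k = Gd⁴/(8D³N_a) = (78.7×10³)(8.9⁴)/(8·73.0³·13) = 12.205 N/mm
F = k·δ = 12.205 × 38.3 = 467.45 N

467 N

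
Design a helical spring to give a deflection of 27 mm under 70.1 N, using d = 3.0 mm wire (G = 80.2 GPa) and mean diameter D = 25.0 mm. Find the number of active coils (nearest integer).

20

Required rate k = F/δ = 70.1/27 = 2.5963 N/mm
N_a = Gd⁴/(8D³k) = (80.2×10³ × 3.0⁴)/(8 × 25.0³ × 2.5963)
    = 6.4962e+06 / 324537 = 20.02 → 20 coils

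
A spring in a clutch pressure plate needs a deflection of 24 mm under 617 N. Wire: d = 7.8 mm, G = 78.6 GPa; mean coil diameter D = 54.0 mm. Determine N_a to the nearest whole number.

9

Required rate k = F/δ = 617/24 = 25.708 N/mm
N_a = Gd⁴/(8D³k) = (78.6×10³ × 7.8⁴)/(8 × 54.0³ × 25.708)
    = 2.90938e+08 / 3.23851e+07 = 8.984 → 9 coils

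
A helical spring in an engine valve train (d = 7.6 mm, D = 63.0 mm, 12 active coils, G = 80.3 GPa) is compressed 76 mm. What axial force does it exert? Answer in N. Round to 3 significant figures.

848 N

k = Gd⁴/(8D³N_a) = (80.3×10³)(7.6⁴)/(8·63.0³·12) = 11.16 N/mm
F = k·δ = 11.16 × 76 = 848.19 N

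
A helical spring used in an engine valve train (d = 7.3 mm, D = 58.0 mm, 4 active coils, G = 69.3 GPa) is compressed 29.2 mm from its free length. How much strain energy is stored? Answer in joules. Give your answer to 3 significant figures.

k = Gd⁴/(8D³N_a) = (69.3×10³)(7.3⁴)/(8·58.0³·4) = 31.52 N/mm
U = ½kδ² = 0.5 × 31.52 × 29.2² = 13438 N·mm = 13.438 J

13.4 J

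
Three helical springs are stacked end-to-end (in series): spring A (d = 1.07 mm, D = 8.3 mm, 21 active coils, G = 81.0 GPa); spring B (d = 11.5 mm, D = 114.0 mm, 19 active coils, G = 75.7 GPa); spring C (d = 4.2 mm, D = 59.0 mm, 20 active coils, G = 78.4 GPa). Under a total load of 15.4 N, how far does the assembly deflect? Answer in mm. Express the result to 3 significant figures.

k_A = Gd⁴/(8D³N_a) = (81.0×10³)(1.07⁴)/(8·8.3³·21) = 1.1053 N/mm
k_B = Gd⁴/(8D³N_a) = (75.7×10³)(11.5⁴)/(8·114.0³·19) = 5.8793 N/mm
k_C = Gd⁴/(8D³N_a) = (78.4×10³)(4.2⁴)/(8·59.0³·20) = 0.7424 N/mm
Series: 1/k_eq = 1/1.1053 + 1/5.8793 + 1/0.7424 = 2.4218; k_eq = 0.41291 N/mm
δ = F/k_eq = 15.4/0.41291 = 37.296 mm

37.3 mm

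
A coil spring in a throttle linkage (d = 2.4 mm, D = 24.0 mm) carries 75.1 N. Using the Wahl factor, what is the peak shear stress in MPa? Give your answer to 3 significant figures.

Spring index C = D/d = 24.0/2.4 = 10.0000
K_W = (4C−1)/(4C−4) + 0.615/C = 39.000/36.000 + 0.0615 = 1.1448
τ₀ = 8FD/(πd³) = 8·75.1·24.0/(π·2.4³) = 14419.2/43.429 = 332.01 MPa
τ_max = K·τ₀ = 1.1448 × 332.01 = 380.1 MPa

380 MPa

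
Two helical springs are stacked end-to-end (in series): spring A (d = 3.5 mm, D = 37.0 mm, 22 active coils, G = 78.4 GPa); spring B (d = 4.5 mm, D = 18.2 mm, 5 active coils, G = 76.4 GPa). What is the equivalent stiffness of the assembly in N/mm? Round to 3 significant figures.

1.31 N/mm

k_A = Gd⁴/(8D³N_a) = (78.4×10³)(3.5⁴)/(8·37.0³·22) = 1.3197 N/mm
k_B = Gd⁴/(8D³N_a) = (76.4×10³)(4.5⁴)/(8·18.2³·5) = 129.92 N/mm
Series: 1/k_eq = 1/1.3197 + 1/129.92 = 0.76545; k_eq = 1.3064 N/mm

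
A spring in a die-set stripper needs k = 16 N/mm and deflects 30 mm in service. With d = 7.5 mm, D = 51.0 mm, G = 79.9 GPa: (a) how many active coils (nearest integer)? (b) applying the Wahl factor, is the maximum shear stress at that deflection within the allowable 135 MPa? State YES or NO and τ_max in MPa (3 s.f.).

(a) 15 coils; (b) NO, τ_max = 179 MPa

N_a = Gd⁴/(8D³k) = (79.9×10³)(7.5⁴)/(8·51.0³·16) = 14.89 → N_a = 15
Actual rate k = Gd⁴/(8D³·15) = 15.882 N/mm
Working load F = kδ = 15.882·30 = 476.45 N
C = 51.0/7.5 = 6.8000; K_W = (4C−1)/(4C−4)+0.615/C = 1.2198
τ_max = K_W·8FD/(πd³) = 1.2198·146.67 = 178.9 MPa
τ_max > 135 MPa → exceeds allowable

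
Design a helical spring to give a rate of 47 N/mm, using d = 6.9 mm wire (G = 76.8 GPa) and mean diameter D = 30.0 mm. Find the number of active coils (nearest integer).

N_a = Gd⁴/(8D³k) = (76.8×10³ × 6.9⁴)/(8 × 30.0³ × 47)
    = 1.74083e+08 / 1.0152e+07 = 17.15 → 17 coils

17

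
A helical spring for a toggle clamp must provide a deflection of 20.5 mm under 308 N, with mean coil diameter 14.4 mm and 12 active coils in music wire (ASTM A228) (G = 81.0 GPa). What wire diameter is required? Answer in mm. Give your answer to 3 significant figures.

Required rate k = F/δ = 308/20.5 = 15.024 N/mm
d = (8D³N_a·k / G)^(1/4) = (8·14.4³·12·15.024 / (81.0×10³))^0.25
  = (53.17)^0.25 = 2.7003 mm

2.70 mm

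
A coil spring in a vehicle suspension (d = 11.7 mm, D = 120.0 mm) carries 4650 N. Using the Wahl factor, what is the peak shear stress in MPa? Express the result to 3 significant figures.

Spring index C = D/d = 120.0/11.7 = 10.2564
K_W = (4C−1)/(4C−4) + 0.615/C = 40.026/37.026 + 0.0600 = 1.1410
τ₀ = 8FD/(πd³) = 8·4650·120.0/(π·11.7³) = 4.464e+06/5031.6 = 887.19 MPa
τ_max = K·τ₀ = 1.1410 × 887.19 = 1012.3 MPa

1010 MPa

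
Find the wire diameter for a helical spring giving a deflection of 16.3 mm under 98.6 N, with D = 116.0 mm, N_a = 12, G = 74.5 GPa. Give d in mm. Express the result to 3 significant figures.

10.5 mm

Required rate k = F/δ = 98.6/16.3 = 6.0491 N/mm
d = (8D³N_a·k / G)^(1/4) = (8·116.0³·12·6.0491 / (74.5×10³))^0.25
  = (12167)^0.25 = 10.5025 mm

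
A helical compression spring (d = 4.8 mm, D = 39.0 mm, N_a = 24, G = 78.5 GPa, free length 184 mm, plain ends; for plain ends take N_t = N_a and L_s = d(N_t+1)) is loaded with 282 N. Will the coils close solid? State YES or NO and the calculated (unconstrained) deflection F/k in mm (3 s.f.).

YES, δ = 77.1 mm

k = Gd⁴/(8D³N_a) = (78.5×10³)(4.8⁴)/(8·39.0³·24) = 3.6588 N/mm
N_t = 24; L_s = 4.8·25 = 120 mm; δ_solid = L₀ − L_s = 184 − 120 = 64 mm
δ = F/k = 282/3.6588 = 77.074 mm
δ ≥ δ_solid → spring goes solid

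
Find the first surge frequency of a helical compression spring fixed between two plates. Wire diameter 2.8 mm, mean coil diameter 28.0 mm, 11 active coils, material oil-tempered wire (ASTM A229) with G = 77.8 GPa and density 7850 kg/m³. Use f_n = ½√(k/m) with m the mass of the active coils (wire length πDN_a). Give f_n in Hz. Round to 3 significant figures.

k = Gd⁴/(8D³N_a) = (77.8×10³)(2.8⁴)/(8·28.0³·11) = 2.4755 N/mm = 2475.5 N/m
Wire length L = πDN_a = π·28.0·11 = 967.61 mm
m = ρ·(πd²/4)·L = 7850 × 6.1575×10⁻⁶ m² × 0.96761 m = 0.046771 kg
f_n = ½√(k/m) = 0.5·√(2475.5/0.046771) = 0.5·√(52927) = 115.03 Hz

115 Hz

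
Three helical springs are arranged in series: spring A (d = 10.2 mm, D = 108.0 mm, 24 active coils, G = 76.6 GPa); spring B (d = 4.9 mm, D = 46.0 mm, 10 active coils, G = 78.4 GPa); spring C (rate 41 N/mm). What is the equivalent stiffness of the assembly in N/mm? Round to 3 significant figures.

k_A = Gd⁴/(8D³N_a) = (76.6×10³)(10.2⁴)/(8·108.0³·24) = 3.4281 N/mm
k_B = Gd⁴/(8D³N_a) = (78.4×10³)(4.9⁴)/(8·46.0³·10) = 5.8041 N/mm
Series: 1/k_eq = 1/3.4281 + 1/5.8041 + 1/41 = 0.48839; k_eq = 2.0476 N/mm

2.05 N/mm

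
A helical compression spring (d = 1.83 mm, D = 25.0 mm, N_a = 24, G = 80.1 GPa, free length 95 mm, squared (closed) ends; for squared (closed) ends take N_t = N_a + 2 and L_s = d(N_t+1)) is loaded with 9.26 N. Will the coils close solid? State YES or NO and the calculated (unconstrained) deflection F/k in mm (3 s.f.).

NO, δ = 30.9 mm

k = Gd⁴/(8D³N_a) = (80.1×10³)(1.83⁴)/(8·25.0³·24) = 0.29944 N/mm
N_t = 26; L_s = 1.83·27 = 49.41 mm; δ_solid = L₀ − L_s = 95 − 49.41 = 45.59 mm
δ = F/k = 9.26/0.29944 = 30.924 mm
δ < δ_solid → spring does not go solid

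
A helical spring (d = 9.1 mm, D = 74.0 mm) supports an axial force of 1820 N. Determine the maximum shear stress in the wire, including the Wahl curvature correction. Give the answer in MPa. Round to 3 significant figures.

Spring index C = D/d = 74.0/9.1 = 8.1319
K_W = (4C−1)/(4C−4) + 0.615/C = 31.527/28.527 + 0.0756 = 1.1808
τ₀ = 8FD/(πd³) = 8·1820·74.0/(π·9.1³) = 1.07744e+06/2367.4 = 455.11 MPa
τ_max = K·τ₀ = 1.1808 × 455.11 = 537.39 MPa

537 MPa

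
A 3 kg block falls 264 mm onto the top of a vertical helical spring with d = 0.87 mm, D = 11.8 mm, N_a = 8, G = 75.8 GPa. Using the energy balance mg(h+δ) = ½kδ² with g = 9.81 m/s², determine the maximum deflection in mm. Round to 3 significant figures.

278 mm

k = Gd⁴/(8D³N_a) = (75.8×10³)(0.87⁴)/(8·11.8³·8) = 0.41297 N/mm
W = mg = 3 × 9.81 = 29.43 N
½kδ² − Wδ − Wh = 0 → δ = (W + √(W² + 2kWh))/k
δ = (29.43 + √(866.12 + 6417.18))/0.41297 = (29.43 + 85.342)/0.41297 = 277.92 mm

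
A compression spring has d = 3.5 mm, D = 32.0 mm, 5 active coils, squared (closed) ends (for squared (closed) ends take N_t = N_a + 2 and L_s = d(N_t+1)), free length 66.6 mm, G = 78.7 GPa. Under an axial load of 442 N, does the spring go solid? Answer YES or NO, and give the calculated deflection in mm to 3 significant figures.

YES, δ = 49.1 mm

k = Gd⁴/(8D³N_a) = (78.7×10³)(3.5⁴)/(8·32.0³·5) = 9.0103 N/mm
N_t = 7; L_s = 3.5·8 = 28 mm; δ_solid = L₀ − L_s = 66.6 − 28 = 38.6 mm
δ = F/k = 442/9.0103 = 49.055 mm
δ ≥ δ_solid → spring goes solid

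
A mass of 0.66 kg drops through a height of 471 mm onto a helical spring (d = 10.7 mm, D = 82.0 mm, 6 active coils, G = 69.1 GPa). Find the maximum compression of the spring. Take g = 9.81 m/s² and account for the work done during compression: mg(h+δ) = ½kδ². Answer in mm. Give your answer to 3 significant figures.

13.5 mm

k = Gd⁴/(8D³N_a) = (69.1×10³)(10.7⁴)/(8·82.0³·6) = 34.224 N/mm
W = mg = 0.66 × 9.81 = 6.4746 N
½kδ² − Wδ − Wh = 0 → δ = (W + √(W² + 2kWh))/k
δ = (6.4746 + √(41.92 + 208734))/34.224 = (6.4746 + 456.92)/34.224 = 13.54 mm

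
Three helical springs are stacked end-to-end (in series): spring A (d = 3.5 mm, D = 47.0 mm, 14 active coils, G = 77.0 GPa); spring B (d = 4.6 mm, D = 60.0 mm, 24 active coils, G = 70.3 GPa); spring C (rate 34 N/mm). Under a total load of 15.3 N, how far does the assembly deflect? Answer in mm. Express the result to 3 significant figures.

36.0 mm

k_A = Gd⁴/(8D³N_a) = (77.0×10³)(3.5⁴)/(8·47.0³·14) = 0.99369 N/mm
k_B = Gd⁴/(8D³N_a) = (70.3×10³)(4.6⁴)/(8·60.0³·24) = 0.75898 N/mm
Series: 1/k_eq = 1/0.99369 + 1/0.75898 + 1/34 = 2.3533; k_eq = 0.42493 N/mm
δ = F/k_eq = 15.3/0.42493 = 36.006 mm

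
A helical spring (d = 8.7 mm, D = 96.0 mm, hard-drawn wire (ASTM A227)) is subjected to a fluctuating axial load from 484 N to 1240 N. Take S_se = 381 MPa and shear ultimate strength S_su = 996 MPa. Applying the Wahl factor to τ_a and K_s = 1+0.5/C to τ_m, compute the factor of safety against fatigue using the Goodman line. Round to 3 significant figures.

1.33

C = D/d = 96.0/8.7 = 11.0345; K_W = (4C−1)/(4C−4)+0.615/C = 1.1305; K_s = 1+0.5/C = 1.0453
F_a = (F_max−F_min)/2 = 378 N; F_m = (F_max+F_min)/2 = 862 N
τ_a = K_W·8F_aD/(πd³) = 1.1305 × 140.33 = 158.64 MPa
τ_m = K_s·8F_mD/(πd³) = 1.0453 × 320.01 = 334.51 MPa
Goodman: 1/n_f = τ_a/S_se + τ_m/S_su = 158.64/381 + 334.51/996 = 0.41637 + 0.33585 = 0.75222
n_f = 1/0.75222 = 1.329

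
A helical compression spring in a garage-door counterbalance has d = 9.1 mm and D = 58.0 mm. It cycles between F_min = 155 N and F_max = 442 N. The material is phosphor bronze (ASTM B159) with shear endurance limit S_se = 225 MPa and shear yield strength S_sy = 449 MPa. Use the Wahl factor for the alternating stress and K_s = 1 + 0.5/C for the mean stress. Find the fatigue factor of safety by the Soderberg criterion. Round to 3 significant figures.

C = D/d = 58.0/9.1 = 6.3736; K_W = (4C−1)/(4C−4)+0.615/C = 1.2361; K_s = 1+0.5/C = 1.0784
F_a = (F_max−F_min)/2 = 143.5 N; F_m = (F_max+F_min)/2 = 298.5 N
τ_a = K_W·8F_aD/(πd³) = 1.2361 × 28.125 = 34.765 MPa
τ_m = K_s·8F_mD/(πd³) = 1.0784 × 58.504 = 63.094 MPa
Soderberg: 1/n_f = τ_a/S_se + τ_m/S_sy = 34.765/225 + 63.094/449 = 0.15451 + 0.14052 = 0.29503
n_f = 1/0.29503 = 3.389

3.39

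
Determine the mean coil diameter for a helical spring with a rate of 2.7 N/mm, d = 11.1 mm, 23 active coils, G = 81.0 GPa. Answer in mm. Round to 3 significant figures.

D = (Gd⁴/(8N_a·k))^(1/3) = (81.0×10³·11.1⁴/(8·23·2.7))^(1/3)
  = (2.47511e+06)^(1/3) = 135.2691 mm

135 mm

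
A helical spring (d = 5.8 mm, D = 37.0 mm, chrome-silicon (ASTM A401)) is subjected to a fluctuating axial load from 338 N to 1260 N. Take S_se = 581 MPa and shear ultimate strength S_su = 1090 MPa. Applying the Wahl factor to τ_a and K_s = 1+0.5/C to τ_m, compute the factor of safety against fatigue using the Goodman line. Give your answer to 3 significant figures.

1.17

C = D/d = 37.0/5.8 = 6.3793; K_W = (4C−1)/(4C−4)+0.615/C = 1.2358; K_s = 1+0.5/C = 1.0784
F_a = (F_max−F_min)/2 = 461 N; F_m = (F_max+F_min)/2 = 799 N
τ_a = K_W·8F_aD/(πd³) = 1.2358 × 222.62 = 275.12 MPa
τ_m = K_s·8F_mD/(πd³) = 1.0784 × 385.84 = 416.08 MPa
Goodman: 1/n_f = τ_a/S_se + τ_m/S_su = 275.12/581 + 416.08/1090 = 0.47352 + 0.38172 = 0.85525
n_f = 1/0.85525 = 1.169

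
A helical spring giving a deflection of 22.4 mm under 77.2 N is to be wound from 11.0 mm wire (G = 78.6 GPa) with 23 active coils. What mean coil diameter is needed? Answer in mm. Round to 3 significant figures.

122 mm

Required rate k = F/δ = 77.2/22.4 = 3.4464 N/mm
D = (Gd⁴/(8N_a·k))^(1/3) = (78.6×10³·11.0⁴/(8·23·3.4464))^(1/3)
  = (1.81471e+06)^(1/3) = 121.9744 mm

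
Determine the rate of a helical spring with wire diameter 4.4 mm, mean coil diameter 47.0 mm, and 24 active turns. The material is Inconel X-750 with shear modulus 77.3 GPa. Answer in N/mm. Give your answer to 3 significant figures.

k = Gd⁴/(8D³N_a) = (77.3×10³ × 4.4⁴) / (8 × 47.0³ × 24)
  = 2.89728e+07 / 1.9934e+07 = 1.4534 N/mm

1.45 N/mm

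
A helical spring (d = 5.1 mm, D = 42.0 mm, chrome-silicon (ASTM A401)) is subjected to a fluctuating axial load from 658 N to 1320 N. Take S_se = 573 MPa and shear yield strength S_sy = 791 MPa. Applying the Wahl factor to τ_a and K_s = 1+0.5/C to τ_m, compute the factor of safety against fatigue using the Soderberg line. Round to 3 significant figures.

C = D/d = 42.0/5.1 = 8.2353; K_W = (4C−1)/(4C−4)+0.615/C = 1.1783; K_s = 1+0.5/C = 1.0607
F_a = (F_max−F_min)/2 = 331 N; F_m = (F_max+F_min)/2 = 989 N
τ_a = K_W·8F_aD/(πd³) = 1.1783 × 266.87 = 314.47 MPa
τ_m = K_s·8F_mD/(πd³) = 1.0607 × 797.4 = 845.81 MPa
Soderberg: 1/n_f = τ_a/S_se + τ_m/S_sy = 314.47/573 + 845.81/791 = 0.54881 + 1.06929 = 1.6181
n_f = 1/1.6181 = 0.618

0.618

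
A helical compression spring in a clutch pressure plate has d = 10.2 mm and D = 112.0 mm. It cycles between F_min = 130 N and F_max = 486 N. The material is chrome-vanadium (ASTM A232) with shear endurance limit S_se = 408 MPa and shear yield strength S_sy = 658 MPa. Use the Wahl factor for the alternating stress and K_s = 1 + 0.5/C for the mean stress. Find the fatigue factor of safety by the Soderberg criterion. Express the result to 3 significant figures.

C = D/d = 112.0/10.2 = 10.9804; K_W = (4C−1)/(4C−4)+0.615/C = 1.1312; K_s = 1+0.5/C = 1.0455
F_a = (F_max−F_min)/2 = 178 N; F_m = (F_max+F_min)/2 = 308 N
τ_a = K_W·8F_aD/(πd³) = 1.1312 × 47.839 = 54.113 MPa
τ_m = K_s·8F_mD/(πd³) = 1.0455 × 82.777 = 86.546 MPa
Soderberg: 1/n_f = τ_a/S_se + τ_m/S_sy = 54.113/408 + 86.546/658 = 0.13263 + 0.13153 = 0.26416
n_f = 1/0.26416 = 3.786

3.79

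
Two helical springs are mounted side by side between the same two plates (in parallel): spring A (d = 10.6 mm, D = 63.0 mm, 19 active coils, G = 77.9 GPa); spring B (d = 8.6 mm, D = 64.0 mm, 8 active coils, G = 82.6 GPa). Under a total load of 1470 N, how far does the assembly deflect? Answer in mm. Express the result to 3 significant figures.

27.8 mm

k_A = Gd⁴/(8D³N_a) = (77.9×10³)(10.6⁴)/(8·63.0³·19) = 25.876 N/mm
k_B = Gd⁴/(8D³N_a) = (82.6×10³)(8.6⁴)/(8·64.0³·8) = 26.931 N/mm
Parallel: k_eq = 25.876 + 26.931 = 52.807 N/mm
δ = F/k_eq = 1470/52.807 = 27.837 mm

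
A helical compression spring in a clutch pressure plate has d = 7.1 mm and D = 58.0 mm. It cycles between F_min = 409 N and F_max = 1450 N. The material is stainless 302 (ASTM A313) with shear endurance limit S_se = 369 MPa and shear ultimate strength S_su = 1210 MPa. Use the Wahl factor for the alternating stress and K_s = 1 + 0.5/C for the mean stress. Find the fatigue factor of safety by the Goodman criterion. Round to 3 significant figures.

0.977

C = D/d = 58.0/7.1 = 8.1690; K_W = (4C−1)/(4C−4)+0.615/C = 1.1799; K_s = 1+0.5/C = 1.0612
F_a = (F_max−F_min)/2 = 520.5 N; F_m = (F_max+F_min)/2 = 929.5 N
τ_a = K_W·8F_aD/(πd³) = 1.1799 × 214.79 = 253.43 MPa
τ_m = K_s·8F_mD/(πd³) = 1.0612 × 383.57 = 407.05 MPa
Goodman: 1/n_f = τ_a/S_se + τ_m/S_su = 253.43/369 + 407.05/1210 = 0.68680 + 0.33640 = 1.0232
n_f = 1/1.0232 = 0.9773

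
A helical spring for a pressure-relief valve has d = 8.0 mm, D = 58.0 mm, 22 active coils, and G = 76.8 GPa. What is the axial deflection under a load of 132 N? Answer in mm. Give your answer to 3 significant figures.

14.4 mm

k = Gd⁴/(8D³N_a) = (76.8×10³)(8.0⁴)/(8·58.0³·22) = 9.1606 N/mm
δ = F/k = 132 / 9.1606 = 14.41 mm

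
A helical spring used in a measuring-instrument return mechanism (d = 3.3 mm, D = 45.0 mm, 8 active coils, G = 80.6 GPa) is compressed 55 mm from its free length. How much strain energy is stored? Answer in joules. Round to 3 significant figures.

k = Gd⁴/(8D³N_a) = (80.6×10³)(3.3⁴)/(8·45.0³·8) = 1.639 N/mm
U = ½kδ² = 0.5 × 1.639 × 55² = 2479 N·mm = 2.479 J

2.48 J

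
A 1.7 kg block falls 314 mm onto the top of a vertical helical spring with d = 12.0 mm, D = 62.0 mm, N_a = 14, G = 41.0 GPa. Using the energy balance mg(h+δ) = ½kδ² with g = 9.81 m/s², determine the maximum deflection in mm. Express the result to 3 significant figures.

18.7 mm

k = Gd⁴/(8D³N_a) = (41.0×10³)(12.0⁴)/(8·62.0³·14) = 31.85 N/mm
W = mg = 1.7 × 9.81 = 16.677 N
½kδ² − Wδ − Wh = 0 → δ = (W + √(W² + 2kWh))/k
δ = (16.677 + √(278.12 + 333575))/31.85 = (16.677 + 577.8)/31.85 = 18.665 mm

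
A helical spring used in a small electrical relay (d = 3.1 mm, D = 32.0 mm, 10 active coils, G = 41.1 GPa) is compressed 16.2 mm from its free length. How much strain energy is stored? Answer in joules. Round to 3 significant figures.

0.190 J

k = Gd⁴/(8D³N_a) = (41.1×10³)(3.1⁴)/(8·32.0³·10) = 1.4479 N/mm
U = ½kδ² = 0.5 × 1.4479 × 16.2² = 190 N·mm = 0.19 J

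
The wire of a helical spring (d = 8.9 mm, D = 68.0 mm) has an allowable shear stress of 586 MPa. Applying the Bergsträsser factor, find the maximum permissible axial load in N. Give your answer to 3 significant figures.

2020 N

C = D/d = 68.0/8.9 = 7.6404
K_B = (4C+2)/(4C−3) = 32.562/27.562 = 1.1814
τ_max = K·8FD/(πd³) → F_max = τ_allow·πd³/(8DK)
F_max = 586·π·8.9³/(8·68.0·1.1814) = 1.2978e+06/642.69 = 2019.4 N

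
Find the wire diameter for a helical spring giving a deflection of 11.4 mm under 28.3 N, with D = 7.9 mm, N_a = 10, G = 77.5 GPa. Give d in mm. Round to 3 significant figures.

Required rate k = F/δ = 28.3/11.4 = 2.4825 N/mm
d = (8D³N_a·k / G)^(1/4) = (8·7.9³·10·2.4825 / (77.5×10³))^0.25
  = (1.2634)^0.25 = 1.0602 mm

1.06 mm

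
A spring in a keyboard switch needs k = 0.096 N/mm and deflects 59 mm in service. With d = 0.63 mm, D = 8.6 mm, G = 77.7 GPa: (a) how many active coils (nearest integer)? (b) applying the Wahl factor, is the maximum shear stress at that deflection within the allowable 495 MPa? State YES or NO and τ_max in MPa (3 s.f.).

N_a = Gd⁴/(8D³k) = (77.7×10³)(0.63⁴)/(8·8.6³·0.096) = 25.06 → N_a = 25
Actual rate k = Gd⁴/(8D³·25) = 0.096218 N/mm
Working load F = kδ = 0.096218·59 = 5.6769 N
C = 8.6/0.63 = 13.6508; K_W = (4C−1)/(4C−4)+0.615/C = 1.1043
τ_max = K_W·8FD/(πd³) = 1.1043·497.2 = 549.07 MPa
τ_max > 495 MPa → exceeds allowable

(a) 25 coils; (b) NO, τ_max = 549 MPa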